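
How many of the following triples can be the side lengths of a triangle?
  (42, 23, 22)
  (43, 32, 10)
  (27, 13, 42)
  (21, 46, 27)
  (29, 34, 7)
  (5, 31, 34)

4

(22,23,42): 22+23 > 42 → valid
(10,32,43): 10+32 ≤ 43 → not valid
(13,27,42): 13+27 ≤ 42 → not valid
(21,27,46): 21+27 > 46 → valid
(7,29,34): 7+29 > 34 → valid
(5,31,34): 5+31 > 34 → valid
4 of the 6 triples form a triangle.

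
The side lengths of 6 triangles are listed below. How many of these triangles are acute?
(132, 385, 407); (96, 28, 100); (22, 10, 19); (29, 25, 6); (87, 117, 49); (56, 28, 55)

(132,385,407): 132²+385² = 165649 = 407² → right
(96,28,100): 28²+96² = 10000 = 100² → right
(22,10,19): 10²+19² = 461 < 484 = 22² → obtuse
(29,25,6): 6²+25² = 661 < 841 = 29² → obtuse
(87,117,49): 49²+87² = 9970 < 13689 = 117² → obtuse
(56,28,55): 28²+55² = 3809 > 3136 = 56² → acute
1 of the 6 is acute.

1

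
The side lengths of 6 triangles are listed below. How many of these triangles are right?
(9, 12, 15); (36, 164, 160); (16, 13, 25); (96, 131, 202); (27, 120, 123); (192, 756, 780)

4

(9,12,15): 9²+12² = 225 = 15² → right
(36,164,160): 36²+160² = 26896 = 164² → right
(16,13,25): 13²+16² = 425 < 625 = 25² → obtuse
(96,131,202): 96²+131² = 26377 < 40804 = 202² → obtuse
(27,120,123): 27²+120² = 15129 = 123² → right
(192,756,780): 192²+756² = 608400 = 780² → right
4 of the 6 are right.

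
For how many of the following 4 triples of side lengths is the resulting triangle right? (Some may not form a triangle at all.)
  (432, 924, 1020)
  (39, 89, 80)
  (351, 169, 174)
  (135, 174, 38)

2

(432,924,1020): 432²+924² = 1040400 = 1020² → right
(39,89,80): 39²+80² = 7921 = 89² → right
(351,169,174): 169+174 ≤ 351, not a triangle
(135,174,38): 38+135 ≤ 174, not a triangle
2 of the 4 are right.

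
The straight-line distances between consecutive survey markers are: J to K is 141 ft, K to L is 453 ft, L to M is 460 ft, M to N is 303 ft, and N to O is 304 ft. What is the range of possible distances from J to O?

0 ≤ JO ≤ 1661 ft

The maximum is all hops collinear in one direction: 141 + 453 + 460 + 303 + 304 = 1661.
The longest hop is 460; the others sum to 1201. Since 460 ≤ 1201, the path can fold back on itself completely, so the minimum distance is 0.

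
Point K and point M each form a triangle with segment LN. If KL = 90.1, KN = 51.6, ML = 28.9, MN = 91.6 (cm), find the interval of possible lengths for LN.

62.7 < LN < 120.5

From triangle KLN: |90.1 − 51.6| < LN < 90.1 + 51.6, i.e. 38.5 < LN < 141.7.
From triangle MLN: 62.7 < LN < 120.5.
Both must hold, so LN lies in the intersection.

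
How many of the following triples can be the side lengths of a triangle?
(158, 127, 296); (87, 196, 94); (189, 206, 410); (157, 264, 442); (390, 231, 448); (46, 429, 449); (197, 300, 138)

(127,158,296): 127+158 ≤ 296 → not valid
(87,94,196): 87+94 ≤ 196 → not valid
(189,206,410): 189+206 ≤ 410 → not valid
(157,264,442): 157+264 ≤ 442 → not valid
(231,390,448): 231+390 > 448 → valid
(46,429,449): 46+429 > 449 → valid
(138,197,300): 138+197 > 300 → valid
3 of the 7 triples form a triangle.

3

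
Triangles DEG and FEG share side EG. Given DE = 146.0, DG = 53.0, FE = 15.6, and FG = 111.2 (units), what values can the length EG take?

From triangle DEG: |146.0 − 53.0| < EG < 146.0 + 53.0, i.e. 93.0 < EG < 199.0.
From triangle FEG: 95.6 < EG < 126.8.
Both must hold, so EG lies in the intersection.

95.6 < EG < 126.8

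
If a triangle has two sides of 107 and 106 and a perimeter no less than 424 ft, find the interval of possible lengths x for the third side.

211 ≤ x < 213

Triangle inequality alone gives 1 < x < 213.
The perimeter condition gives x ≥ 424 − 107 − 106 = 211.
Intersecting the two: 211 ≤ x < 213.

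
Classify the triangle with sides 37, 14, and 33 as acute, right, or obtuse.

Compare the square of the longest side to the sum of squares of the other two: 14² + 33² = 1285 < 1369 = 37².

obtuse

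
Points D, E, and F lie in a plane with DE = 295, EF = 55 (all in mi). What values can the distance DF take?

240 ≤ DF ≤ 350 mi

By the triangle inequality, |295 − 55| ≤ DF ≤ 295 + 55.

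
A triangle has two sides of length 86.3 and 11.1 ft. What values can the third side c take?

75.2 < c < 97.4

By the triangle inequality, c must be less than 86.3 + 11.1 = 97.4 and greater than |86.3 − 11.1| = 75.2.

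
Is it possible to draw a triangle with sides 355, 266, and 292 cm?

Yes

The longest side is 355, and the other two sum to 558.
Since 558 > 355, the triangle inequality holds.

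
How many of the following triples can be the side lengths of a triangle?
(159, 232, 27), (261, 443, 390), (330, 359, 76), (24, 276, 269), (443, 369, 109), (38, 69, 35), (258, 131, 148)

6

(27,159,232): 27+159 ≤ 232 → not valid
(261,390,443): 261+390 > 443 → valid
(76,330,359): 76+330 > 359 → valid
(24,269,276): 24+269 > 276 → valid
(109,369,443): 109+369 > 443 → valid
(35,38,69): 35+38 > 69 → valid
(131,148,258): 131+148 > 258 → valid
6 of the 7 triples form a triangle.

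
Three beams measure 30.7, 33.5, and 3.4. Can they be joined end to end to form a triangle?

The longest side is 33.5, and the other two sum to 34.1.
Since 34.1 > 33.5, the triangle inequality holds.

Yes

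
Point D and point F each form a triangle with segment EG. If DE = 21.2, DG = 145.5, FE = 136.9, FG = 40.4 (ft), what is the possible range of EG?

From triangle DEG: |21.2 − 145.5| < EG < 21.2 + 145.5, i.e. 124.3 < EG < 166.7.
From triangle FEG: 96.5 < EG < 177.3.
Both must hold, so EG lies in the intersection.

124.3 < EG < 166.7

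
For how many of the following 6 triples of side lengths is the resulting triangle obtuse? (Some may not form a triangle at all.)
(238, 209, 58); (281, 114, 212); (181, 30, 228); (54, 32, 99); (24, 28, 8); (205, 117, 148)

4

(238,209,58): 58²+209² = 47045 < 56644 = 238² → obtuse
(281,114,212): 114²+212² = 57940 < 78961 = 281² → obtuse
(181,30,228): 30+181 ≤ 228, not a triangle
(54,32,99): 32+54 ≤ 99, not a triangle
(24,28,8): 8²+24² = 640 < 784 = 28² → obtuse
(205,117,148): 117²+148² = 35593 < 42025 = 205² → obtuse
4 of the 6 are obtuse.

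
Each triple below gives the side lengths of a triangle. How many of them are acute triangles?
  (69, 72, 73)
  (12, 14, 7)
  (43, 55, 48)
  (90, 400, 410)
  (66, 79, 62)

3

(69,72,73): 69²+72² = 9945 > 5329 = 73² → acute
(12,14,7): 7²+12² = 193 < 196 = 14² → obtuse
(43,55,48): 43²+48² = 4153 > 3025 = 55² → acute
(90,400,410): 90²+400² = 168100 = 410² → right
(66,79,62): 62²+66² = 8200 > 6241 = 79² → acute
3 of the 5 are acute.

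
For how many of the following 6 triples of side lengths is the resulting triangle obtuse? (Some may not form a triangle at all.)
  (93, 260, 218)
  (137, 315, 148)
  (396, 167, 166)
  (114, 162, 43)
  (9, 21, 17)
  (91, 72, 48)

(93,260,218): 93²+218² = 56173 < 67600 = 260² → obtuse
(137,315,148): 137+148 ≤ 315, not a triangle
(396,167,166): 166+167 ≤ 396, not a triangle
(114,162,43): 43+114 ≤ 162, not a triangle
(9,21,17): 9²+17² = 370 < 441 = 21² → obtuse
(91,72,48): 48²+72² = 7488 < 8281 = 91² → obtuse
3 of the 6 are obtuse.

3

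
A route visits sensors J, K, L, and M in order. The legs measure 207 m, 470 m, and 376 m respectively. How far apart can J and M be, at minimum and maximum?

0 ≤ JM ≤ 1053 m

The maximum is all hops collinear in one direction: 207 + 470 + 376 = 1053.
The longest hop is 470; the others sum to 583. Since 470 ≤ 583, the path can fold back on itself completely, so the minimum distance is 0.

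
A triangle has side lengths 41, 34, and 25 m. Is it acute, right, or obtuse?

Compare the square of the longest side to the sum of squares of the other two: 25² + 34² = 1781 > 1681 = 41².

acute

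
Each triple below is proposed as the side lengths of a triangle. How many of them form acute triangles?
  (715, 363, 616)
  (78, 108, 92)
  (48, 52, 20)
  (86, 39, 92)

2

(715,363,616): 363²+616² = 511225 = 715² → right
(78,108,92): 78²+92² = 14548 > 11664 = 108² → acute
(48,52,20): 20²+48² = 2704 = 52² → right
(86,39,92): 39²+86² = 8917 > 8464 = 92² → acute
2 of the 4 are acute.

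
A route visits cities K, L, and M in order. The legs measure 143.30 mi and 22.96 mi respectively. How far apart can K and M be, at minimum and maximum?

By the triangle inequality, |143.30 − 22.96| ≤ KM ≤ 143.30 + 22.96.

120.34 ≤ KM ≤ 166.26 mi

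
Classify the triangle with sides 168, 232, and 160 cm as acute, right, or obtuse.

Compare the square of the longest side to the sum of squares of the other two: 160² + 168² = 53824 = 232².

right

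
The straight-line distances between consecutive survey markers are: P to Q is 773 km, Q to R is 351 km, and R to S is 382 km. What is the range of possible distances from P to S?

40 ≤ PS ≤ 1506 km

The maximum is all hops collinear in one direction: 773 + 351 + 382 = 1506.
The longest hop is 773; the others sum to 733. Folding the others back against it leaves at least 773 − 733 = 40.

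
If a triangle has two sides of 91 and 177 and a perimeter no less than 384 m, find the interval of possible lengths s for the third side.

116 ≤ s < 268

Triangle inequality alone gives 86 < s < 268.
The perimeter condition gives s ≥ 384 − 91 − 177 = 116.
Intersecting the two: 116 ≤ s < 268.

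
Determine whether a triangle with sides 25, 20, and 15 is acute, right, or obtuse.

right

Compare the square of the longest side to the sum of squares of the other two: 15² + 20² = 625 = 25².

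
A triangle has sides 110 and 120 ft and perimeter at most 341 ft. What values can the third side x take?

10 < x ≤ 111 ft

Triangle inequality alone gives 10 < x < 230.
The perimeter condition gives x ≤ 341 − 110 − 120 = 111.
Intersecting the two: 10 < x ≤ 111.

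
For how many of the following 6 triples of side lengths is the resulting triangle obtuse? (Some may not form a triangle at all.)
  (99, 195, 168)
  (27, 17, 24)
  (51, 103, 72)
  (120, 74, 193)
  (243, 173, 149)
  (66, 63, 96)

(99,195,168): 99²+168² = 38025 = 195² → right
(27,17,24): 17²+24² = 865 > 729 = 27² → acute
(51,103,72): 51²+72² = 7785 < 10609 = 103² → obtuse
(120,74,193): 74²+120² = 19876 < 37249 = 193² → obtuse
(243,173,149): 149²+173² = 52130 < 59049 = 243² → obtuse
(66,63,96): 63²+66² = 8325 < 9216 = 96² → obtuse
4 of the 6 are obtuse.

4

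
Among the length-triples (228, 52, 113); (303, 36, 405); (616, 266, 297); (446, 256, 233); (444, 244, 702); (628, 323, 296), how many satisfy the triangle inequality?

1

(52,113,228): 52+113 ≤ 228 → not valid
(36,303,405): 36+303 ≤ 405 → not valid
(266,297,616): 266+297 ≤ 616 → not valid
(233,256,446): 233+256 > 446 → valid
(244,444,702): 244+444 ≤ 702 → not valid
(296,323,628): 296+323 ≤ 628 → not valid
1 of the 6 triples forms a triangle.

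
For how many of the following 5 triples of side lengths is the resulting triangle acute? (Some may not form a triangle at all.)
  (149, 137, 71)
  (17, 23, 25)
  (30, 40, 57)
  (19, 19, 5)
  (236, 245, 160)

4

(149,137,71): 71²+137² = 23810 > 22201 = 149² → acute
(17,23,25): 17²+23² = 818 > 625 = 25² → acute
(30,40,57): 30²+40² = 2500 < 3249 = 57² → obtuse
(19,19,5): 5²+19² = 386 > 361 = 19² → acute
(236,245,160): 160²+236² = 81296 > 60025 = 245² → acute
4 of the 5 are acute.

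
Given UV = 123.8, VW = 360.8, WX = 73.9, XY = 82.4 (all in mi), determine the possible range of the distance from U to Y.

The maximum is all hops collinear in one direction: 123.8 + 360.8 + 73.9 + 82.4 = 640.9.
The longest hop is 360.8; the others sum to 280.1. Folding the others back against it leaves at least 360.8 − 280.1 = 80.7.

80.7 ≤ UY ≤ 640.9 mi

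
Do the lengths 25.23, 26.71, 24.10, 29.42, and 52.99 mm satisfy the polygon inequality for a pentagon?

A pentagon exists iff every side is shorter than the sum of the others — equivalently, the longest side is less than the sum of the rest.
Longest side 52.99 < 105.46 (sum of the remaining 4), so yes.

Yes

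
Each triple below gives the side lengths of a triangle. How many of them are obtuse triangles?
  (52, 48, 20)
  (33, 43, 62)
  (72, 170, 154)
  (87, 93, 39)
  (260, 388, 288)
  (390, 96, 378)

(52,48,20): 20²+48² = 2704 = 52² → right
(33,43,62): 33²+43² = 2938 < 3844 = 62² → obtuse
(72,170,154): 72²+154² = 28900 = 170² → right
(87,93,39): 39²+87² = 9090 > 8649 = 93² → acute
(260,388,288): 260²+288² = 150544 = 388² → right
(390,96,378): 96²+378² = 152100 = 390² → right
1 of the 6 is obtuse.

1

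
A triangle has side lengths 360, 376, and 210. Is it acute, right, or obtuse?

Compare the square of the longest side to the sum of squares of the other two: 210² + 360² = 173700 > 141376 = 376².

acute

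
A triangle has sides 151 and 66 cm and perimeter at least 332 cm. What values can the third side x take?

Triangle inequality alone gives 85 < x < 217.
The perimeter condition gives x ≥ 332 − 151 − 66 = 115.
Intersecting the two: 115 ≤ x < 217.

115 ≤ x < 217 cm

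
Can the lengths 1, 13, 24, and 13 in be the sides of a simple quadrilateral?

A quadrilateral exists iff every side is shorter than the sum of the others — equivalently, the longest side is less than the sum of the rest.
Longest side 24 < 27 (sum of the remaining 3), so yes.

Yes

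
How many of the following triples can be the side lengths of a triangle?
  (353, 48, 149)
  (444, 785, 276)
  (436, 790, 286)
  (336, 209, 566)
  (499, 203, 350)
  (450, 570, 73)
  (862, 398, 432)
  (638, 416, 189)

(48,149,353): 48+149 ≤ 353 → not valid
(276,444,785): 276+444 ≤ 785 → not valid
(286,436,790): 286+436 ≤ 790 → not valid
(209,336,566): 209+336 ≤ 566 → not valid
(203,350,499): 203+350 > 499 → valid
(73,450,570): 73+450 ≤ 570 → not valid
(398,432,862): 398+432 ≤ 862 → not valid
(189,416,638): 189+416 ≤ 638 → not valid
1 of the 8 triples forms a triangle.

1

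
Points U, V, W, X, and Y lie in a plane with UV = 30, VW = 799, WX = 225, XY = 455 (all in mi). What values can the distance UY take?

89 ≤ UY ≤ 1509 mi

The maximum is all hops collinear in one direction: 30 + 799 + 225 + 455 = 1509.
The longest hop is 799; the others sum to 710. Folding the others back against it leaves at least 799 − 710 = 89.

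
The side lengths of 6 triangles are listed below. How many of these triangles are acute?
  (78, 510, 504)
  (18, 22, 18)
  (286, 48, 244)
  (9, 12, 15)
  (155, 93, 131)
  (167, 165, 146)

(78,510,504): 78²+504² = 260100 = 510² → right
(18,22,18): 18²+18² = 648 > 484 = 22² → acute
(286,48,244): 48²+244² = 61840 < 81796 = 286² → obtuse
(9,12,15): 9²+12² = 225 = 15² → right
(155,93,131): 93²+131² = 25810 > 24025 = 155² → acute
(167,165,146): 146²+165² = 48541 > 27889 = 167² → acute
3 of the 6 are acute.

3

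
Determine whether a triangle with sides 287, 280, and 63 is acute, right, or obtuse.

right

Compare the square of the longest side to the sum of squares of the other two: 63² + 280² = 82369 = 287².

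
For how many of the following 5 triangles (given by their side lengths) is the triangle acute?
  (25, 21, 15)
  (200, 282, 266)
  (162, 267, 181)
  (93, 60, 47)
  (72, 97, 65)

(25,21,15): 15²+21² = 666 > 625 = 25² → acute
(200,282,266): 200²+266² = 110756 > 79524 = 282² → acute
(162,267,181): 162²+181² = 59005 < 71289 = 267² → obtuse
(93,60,47): 47²+60² = 5809 < 8649 = 93² → obtuse
(72,97,65): 65²+72² = 9409 = 97² → right
2 of the 5 are acute.

2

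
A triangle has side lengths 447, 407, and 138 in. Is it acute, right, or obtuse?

obtuse

Compare the square of the longest side to the sum of squares of the other two: 138² + 407² = 184693 < 199809 = 447².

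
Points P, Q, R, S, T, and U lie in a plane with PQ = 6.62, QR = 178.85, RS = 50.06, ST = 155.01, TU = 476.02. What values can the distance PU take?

85.48 ≤ PU ≤ 866.56

The maximum is all hops collinear in one direction: 6.62 + 178.85 + 50.06 + 155.01 + 476.02 = 866.56.
The longest hop is 476.02; the others sum to 390.54. Folding the others back against it leaves at least 476.02 − 390.54 = 85.48.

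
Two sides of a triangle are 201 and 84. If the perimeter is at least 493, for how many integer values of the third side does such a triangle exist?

Triangle inequality: 117 < x < 285. Perimeter ≥ 493 gives x ≥ 493 − 201 − 84 = 208.
So 208 ≤ x < 285; integers 208 through 284: 77 values.

77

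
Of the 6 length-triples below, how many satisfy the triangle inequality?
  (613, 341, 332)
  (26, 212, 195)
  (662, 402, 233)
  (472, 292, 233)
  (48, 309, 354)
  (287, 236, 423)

(332,341,613): 332+341 > 613 → valid
(26,195,212): 26+195 > 212 → valid
(233,402,662): 233+402 ≤ 662 → not valid
(233,292,472): 233+292 > 472 → valid
(48,309,354): 48+309 > 354 → valid
(236,287,423): 236+287 > 423 → valid
5 of the 6 triples form a triangle.

5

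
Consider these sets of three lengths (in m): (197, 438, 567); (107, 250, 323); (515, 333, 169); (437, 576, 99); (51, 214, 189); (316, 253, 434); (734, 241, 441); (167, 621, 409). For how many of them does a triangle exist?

(197,438,567): 197+438 > 567 → valid
(107,250,323): 107+250 > 323 → valid
(169,333,515): 169+333 ≤ 515 → not valid
(99,437,576): 99+437 ≤ 576 → not valid
(51,189,214): 51+189 > 214 → valid
(253,316,434): 253+316 > 434 → valid
(241,441,734): 241+441 ≤ 734 → not valid
(167,409,621): 167+409 ≤ 621 → not valid
4 of the 8 triples form a triangle.

4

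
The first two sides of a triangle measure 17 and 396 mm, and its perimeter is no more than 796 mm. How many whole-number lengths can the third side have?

Triangle inequality: 379 < x < 413. Perimeter ≤ 796 gives x ≤ 796 − 17 − 396 = 383.
So 379 < x ≤ 383; integers 380 through 383: 4 values.

4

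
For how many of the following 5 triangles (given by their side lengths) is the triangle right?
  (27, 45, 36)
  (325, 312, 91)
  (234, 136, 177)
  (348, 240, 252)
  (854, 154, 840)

4

(27,45,36): 27²+36² = 2025 = 45² → right
(325,312,91): 91²+312² = 105625 = 325² → right
(234,136,177): 136²+177² = 49825 < 54756 = 234² → obtuse
(348,240,252): 240²+252² = 121104 = 348² → right
(854,154,840): 154²+840² = 729316 = 854² → right
4 of the 5 are right.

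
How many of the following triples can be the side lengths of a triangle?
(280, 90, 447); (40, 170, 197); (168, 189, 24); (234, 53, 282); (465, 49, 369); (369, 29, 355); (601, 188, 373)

4

(90,280,447): 90+280 ≤ 447 → not valid
(40,170,197): 40+170 > 197 → valid
(24,168,189): 24+168 > 189 → valid
(53,234,282): 53+234 > 282 → valid
(49,369,465): 49+369 ≤ 465 → not valid
(29,355,369): 29+355 > 369 → valid
(188,373,601): 188+373 ≤ 601 → not valid
4 of the 7 triples form a triangle.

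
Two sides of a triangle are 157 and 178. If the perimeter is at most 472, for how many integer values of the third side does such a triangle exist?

116

Triangle inequality: 21 < x < 335. Perimeter ≤ 472 gives x ≤ 472 − 157 − 178 = 137.
So 21 < x ≤ 137; integers 22 through 137: 116 values.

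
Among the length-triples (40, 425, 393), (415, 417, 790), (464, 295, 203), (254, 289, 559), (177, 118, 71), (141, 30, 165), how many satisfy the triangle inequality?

5

(40,393,425): 40+393 > 425 → valid
(415,417,790): 415+417 > 790 → valid
(203,295,464): 203+295 > 464 → valid
(254,289,559): 254+289 ≤ 559 → not valid
(71,118,177): 71+118 > 177 → valid
(30,141,165): 30+141 > 165 → valid
5 of the 6 triples form a triangle.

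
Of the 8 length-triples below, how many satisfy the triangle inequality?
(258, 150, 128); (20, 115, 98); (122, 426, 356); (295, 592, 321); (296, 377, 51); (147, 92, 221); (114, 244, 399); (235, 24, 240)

(128,150,258): 128+150 > 258 → valid
(20,98,115): 20+98 > 115 → valid
(122,356,426): 122+356 > 426 → valid
(295,321,592): 295+321 > 592 → valid
(51,296,377): 51+296 ≤ 377 → not valid
(92,147,221): 92+147 > 221 → valid
(114,244,399): 114+244 ≤ 399 → not valid
(24,235,240): 24+235 > 240 → valid
6 of the 8 triples form a triangle.

6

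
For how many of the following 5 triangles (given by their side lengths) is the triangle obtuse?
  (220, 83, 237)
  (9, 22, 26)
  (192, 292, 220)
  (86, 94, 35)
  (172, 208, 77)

(220,83,237): 83²+220² = 55289 < 56169 = 237² → obtuse
(9,22,26): 9²+22² = 565 < 676 = 26² → obtuse
(192,292,220): 192²+220² = 85264 = 292² → right
(86,94,35): 35²+86² = 8621 < 8836 = 94² → obtuse
(172,208,77): 77²+172² = 35513 < 43264 = 208² → obtuse
4 of the 5 are obtuse.

4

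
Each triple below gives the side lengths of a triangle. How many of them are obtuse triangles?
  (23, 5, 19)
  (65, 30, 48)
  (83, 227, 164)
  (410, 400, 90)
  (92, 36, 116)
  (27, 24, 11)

5

(23,5,19): 5²+19² = 386 < 529 = 23² → obtuse
(65,30,48): 30²+48² = 3204 < 4225 = 65² → obtuse
(83,227,164): 83²+164² = 33785 < 51529 = 227² → obtuse
(410,400,90): 90²+400² = 168100 = 410² → right
(92,36,116): 36²+92² = 9760 < 13456 = 116² → obtuse
(27,24,11): 11²+24² = 697 < 729 = 27² → obtuse
5 of the 6 are obtuse.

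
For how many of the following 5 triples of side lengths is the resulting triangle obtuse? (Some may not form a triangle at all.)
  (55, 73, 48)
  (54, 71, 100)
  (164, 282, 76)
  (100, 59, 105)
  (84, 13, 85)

(55,73,48): 48²+55² = 5329 = 73² → right
(54,71,100): 54²+71² = 7957 < 10000 = 100² → obtuse
(164,282,76): 76+164 ≤ 282, not a triangle
(100,59,105): 59²+100² = 13481 > 11025 = 105² → acute
(84,13,85): 13²+84² = 7225 = 85² → right
1 of the 5 is obtuse.

1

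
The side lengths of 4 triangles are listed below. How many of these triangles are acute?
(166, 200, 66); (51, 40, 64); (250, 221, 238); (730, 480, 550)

(166,200,66): 66²+166² = 31912 < 40000 = 200² → obtuse
(51,40,64): 40²+51² = 4201 > 4096 = 64² → acute
(250,221,238): 221²+238² = 105485 > 62500 = 250² → acute
(730,480,550): 480²+550² = 532900 = 730² → right
2 of the 4 are acute.

2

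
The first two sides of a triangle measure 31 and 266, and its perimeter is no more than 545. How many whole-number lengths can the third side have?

Triangle inequality: 235 < x < 297. Perimeter ≤ 545 gives x ≤ 545 − 31 − 266 = 248.
So 235 < x ≤ 248; integers 236 through 248: 13 values.

13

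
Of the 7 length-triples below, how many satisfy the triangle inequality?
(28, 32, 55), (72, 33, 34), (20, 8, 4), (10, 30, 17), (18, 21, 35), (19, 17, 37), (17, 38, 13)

2

(28,32,55): 28+32 > 55 → valid
(33,34,72): 33+34 ≤ 72 → not valid
(4,8,20): 4+8 ≤ 20 → not valid
(10,17,30): 10+17 ≤ 30 → not valid
(18,21,35): 18+21 > 35 → valid
(17,19,37): 17+19 ≤ 37 → not valid
(13,17,38): 13+17 ≤ 38 → not valid
2 of the 7 triples form a triangle.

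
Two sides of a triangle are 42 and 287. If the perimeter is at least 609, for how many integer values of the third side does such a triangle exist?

49

Triangle inequality: 245 < x < 329. Perimeter ≥ 609 gives x ≥ 609 − 42 − 287 = 280.
So 280 ≤ x < 329; integers 280 through 328: 49 values.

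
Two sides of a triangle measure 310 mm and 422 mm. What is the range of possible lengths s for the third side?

112 < s < 732

By the triangle inequality, s must be less than 310 + 422 = 732 and greater than |310 − 422| = 112.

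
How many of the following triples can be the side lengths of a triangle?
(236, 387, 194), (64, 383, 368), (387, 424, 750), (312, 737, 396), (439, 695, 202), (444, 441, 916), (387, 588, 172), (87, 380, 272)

(194,236,387): 194+236 > 387 → valid
(64,368,383): 64+368 > 383 → valid
(387,424,750): 387+424 > 750 → valid
(312,396,737): 312+396 ≤ 737 → not valid
(202,439,695): 202+439 ≤ 695 → not valid
(441,444,916): 441+444 ≤ 916 → not valid
(172,387,588): 172+387 ≤ 588 → not valid
(87,272,380): 87+272 ≤ 380 → not valid
3 of the 8 triples form a triangle.

3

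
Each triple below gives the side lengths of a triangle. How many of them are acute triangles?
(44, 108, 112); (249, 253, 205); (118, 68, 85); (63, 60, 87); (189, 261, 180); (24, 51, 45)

2

(44,108,112): 44²+108² = 13600 > 12544 = 112² → acute
(249,253,205): 205²+249² = 104026 > 64009 = 253² → acute
(118,68,85): 68²+85² = 11849 < 13924 = 118² → obtuse
(63,60,87): 60²+63² = 7569 = 87² → right
(189,261,180): 180²+189² = 68121 = 261² → right
(24,51,45): 24²+45² = 2601 = 51² → right
2 of the 6 are acute.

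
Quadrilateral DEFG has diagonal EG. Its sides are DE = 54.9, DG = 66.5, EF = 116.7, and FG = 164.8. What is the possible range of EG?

From triangle DEG: |54.9 − 66.5| < EG < 54.9 + 66.5, i.e. 11.6 < EG < 121.4.
From triangle FEG: 48.1 < EG < 281.5.
Both must hold, so EG lies in the intersection.

48.1 < EG < 121.4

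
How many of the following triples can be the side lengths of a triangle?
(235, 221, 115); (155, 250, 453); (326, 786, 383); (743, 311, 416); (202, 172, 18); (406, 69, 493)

1

(115,221,235): 115+221 > 235 → valid
(155,250,453): 155+250 ≤ 453 → not valid
(326,383,786): 326+383 ≤ 786 → not valid
(311,416,743): 311+416 ≤ 743 → not valid
(18,172,202): 18+172 ≤ 202 → not valid
(69,406,493): 69+406 ≤ 493 → not valid
1 of the 6 triples forms a triangle.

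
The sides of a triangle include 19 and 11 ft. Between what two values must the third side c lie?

8 < c < 30 (ft)

By the triangle inequality, c must be less than 19 + 11 = 30 and greater than |19 − 11| = 8.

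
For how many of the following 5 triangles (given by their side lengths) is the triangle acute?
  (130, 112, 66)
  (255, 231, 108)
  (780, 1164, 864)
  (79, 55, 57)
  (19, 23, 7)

1

(130,112,66): 66²+112² = 16900 = 130² → right
(255,231,108): 108²+231² = 65025 = 255² → right
(780,1164,864): 780²+864² = 1354896 = 1164² → right
(79,55,57): 55²+57² = 6274 > 6241 = 79² → acute
(19,23,7): 7²+19² = 410 < 529 = 23² → obtuse
1 of the 5 is acute.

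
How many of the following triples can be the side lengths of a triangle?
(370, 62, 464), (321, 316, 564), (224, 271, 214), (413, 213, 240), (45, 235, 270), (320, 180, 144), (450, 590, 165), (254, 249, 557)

(62,370,464): 62+370 ≤ 464 → not valid
(316,321,564): 316+321 > 564 → valid
(214,224,271): 214+224 > 271 → valid
(213,240,413): 213+240 > 413 → valid
(45,235,270): 45+235 > 270 → valid
(144,180,320): 144+180 > 320 → valid
(165,450,590): 165+450 > 590 → valid
(249,254,557): 249+254 ≤ 557 → not valid
6 of the 8 triples form a triangle.

6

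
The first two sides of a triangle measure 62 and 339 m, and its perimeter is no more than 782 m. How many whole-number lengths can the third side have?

Triangle inequality: 277 < x < 401. Perimeter ≤ 782 gives x ≤ 782 − 62 − 339 = 381.
So 277 < x ≤ 381; integers 278 through 381: 104 values.

104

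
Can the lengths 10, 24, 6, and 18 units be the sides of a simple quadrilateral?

A quadrilateral exists iff every side is shorter than the sum of the others — equivalently, the longest side is less than the sum of the rest.
Longest side 24 < 34 (sum of the remaining 3), so yes.

Yes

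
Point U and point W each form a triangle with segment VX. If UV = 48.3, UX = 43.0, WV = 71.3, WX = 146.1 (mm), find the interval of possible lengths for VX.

From triangle UVX: |48.3 − 43.0| < VX < 48.3 + 43.0, i.e. 5.3 < VX < 91.3.
From triangle WVX: 74.8 < VX < 217.4.
Both must hold, so VX lies in the intersection.

74.8 < VX < 91.3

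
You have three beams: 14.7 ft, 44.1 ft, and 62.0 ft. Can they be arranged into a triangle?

No

The longest side is 62.0, but the other two sum to only 58.8.
58.8 < 62.0, so the triangle inequality fails.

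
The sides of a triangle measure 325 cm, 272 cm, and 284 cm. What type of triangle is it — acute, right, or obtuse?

acute

Compare the square of the longest side to the sum of squares of the other two: 272² + 284² = 154640 > 105625 = 325².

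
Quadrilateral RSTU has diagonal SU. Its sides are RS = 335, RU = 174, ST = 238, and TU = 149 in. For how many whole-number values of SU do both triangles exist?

From triangle RSU: 161 < SU < 509.
From triangle TSU: 89 < SU < 387.
Intersection: 161 < SU < 387, so integers 162 through 386: 225 values.

225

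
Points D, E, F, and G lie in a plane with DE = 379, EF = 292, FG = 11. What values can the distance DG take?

76 ≤ DG ≤ 682

The maximum is all hops collinear in one direction: 379 + 292 + 11 = 682.
The longest hop is 379; the others sum to 303. Folding the others back against it leaves at least 379 − 303 = 76.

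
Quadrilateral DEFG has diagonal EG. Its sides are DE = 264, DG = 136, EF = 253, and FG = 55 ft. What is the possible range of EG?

From triangle DEG: |264 − 136| < EG < 264 + 136, i.e. 128 < EG < 400.
From triangle FEG: 198 < EG < 308.
Both must hold, so EG lies in the intersection.

198 < EG < 308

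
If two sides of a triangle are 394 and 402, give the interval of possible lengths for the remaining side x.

By the triangle inequality, x must be less than 394 + 402 = 796 and greater than |394 − 402| = 8.

8 < x < 796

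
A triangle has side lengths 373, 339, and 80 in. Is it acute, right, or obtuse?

obtuse

Compare the square of the longest side to the sum of squares of the other two: 80² + 339² = 121321 < 139129 = 373².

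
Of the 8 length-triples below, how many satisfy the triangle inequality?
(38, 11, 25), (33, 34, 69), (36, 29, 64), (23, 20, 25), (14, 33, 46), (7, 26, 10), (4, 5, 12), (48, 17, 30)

3

(11,25,38): 11+25 ≤ 38 → not valid
(33,34,69): 33+34 ≤ 69 → not valid
(29,36,64): 29+36 > 64 → valid
(20,23,25): 20+23 > 25 → valid
(14,33,46): 14+33 > 46 → valid
(7,10,26): 7+10 ≤ 26 → not valid
(4,5,12): 4+5 ≤ 12 → not valid
(17,30,48): 17+30 ≤ 48 → not valid
3 of the 8 triples form a triangle.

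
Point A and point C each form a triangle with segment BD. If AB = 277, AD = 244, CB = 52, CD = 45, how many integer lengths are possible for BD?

63

From triangle ABD: 33 < BD < 521.
From triangle CBD: 7 < BD < 97.
Intersection: 33 < BD < 97, so integers 34 through 96: 63 values.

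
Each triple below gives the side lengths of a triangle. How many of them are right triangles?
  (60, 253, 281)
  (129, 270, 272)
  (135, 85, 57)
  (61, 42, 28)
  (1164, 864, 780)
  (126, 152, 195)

(60,253,281): 60²+253² = 67609 < 78961 = 281² → obtuse
(129,270,272): 129²+270² = 89541 > 73984 = 272² → acute
(135,85,57): 57²+85² = 10474 < 18225 = 135² → obtuse
(61,42,28): 28²+42² = 2548 < 3721 = 61² → obtuse
(1164,864,780): 780²+864² = 1354896 = 1164² → right
(126,152,195): 126²+152² = 38980 > 38025 = 195² → acute
1 of the 6 is right.

1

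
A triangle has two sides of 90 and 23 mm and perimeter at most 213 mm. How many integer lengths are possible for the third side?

Triangle inequality: 67 < x < 113. Perimeter ≤ 213 gives x ≤ 213 − 90 − 23 = 100.
So 67 < x ≤ 100; integers 68 through 100: 33 values.

33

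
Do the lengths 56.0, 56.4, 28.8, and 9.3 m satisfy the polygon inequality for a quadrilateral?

A quadrilateral exists iff every side is shorter than the sum of the others — equivalently, the longest side is less than the sum of the rest.
Longest side 56.4 < 94.1 (sum of the remaining 3), so yes.

Yes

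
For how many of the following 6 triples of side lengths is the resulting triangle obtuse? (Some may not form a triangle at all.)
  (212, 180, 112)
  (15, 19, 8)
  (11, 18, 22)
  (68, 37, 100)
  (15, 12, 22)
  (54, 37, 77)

5

(212,180,112): 112²+180² = 44944 = 212² → right
(15,19,8): 8²+15² = 289 < 361 = 19² → obtuse
(11,18,22): 11²+18² = 445 < 484 = 22² → obtuse
(68,37,100): 37²+68² = 5993 < 10000 = 100² → obtuse
(15,12,22): 12²+15² = 369 < 484 = 22² → obtuse
(54,37,77): 37²+54² = 4285 < 5929 = 77² → obtuse
5 of the 6 are obtuse.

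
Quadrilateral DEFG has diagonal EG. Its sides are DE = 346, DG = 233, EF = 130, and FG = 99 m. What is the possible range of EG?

113 < EG < 229

From triangle DEG: |346 − 233| < EG < 346 + 233, i.e. 113 < EG < 579.
From triangle FEG: 31 < EG < 229.
Both must hold, so EG lies in the intersection.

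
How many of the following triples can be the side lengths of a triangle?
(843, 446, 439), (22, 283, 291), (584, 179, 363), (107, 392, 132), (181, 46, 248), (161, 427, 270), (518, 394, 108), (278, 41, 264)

(439,446,843): 439+446 > 843 → valid
(22,283,291): 22+283 > 291 → valid
(179,363,584): 179+363 ≤ 584 → not valid
(107,132,392): 107+132 ≤ 392 → not valid
(46,181,248): 46+181 ≤ 248 → not valid
(161,270,427): 161+270 > 427 → valid
(108,394,518): 108+394 ≤ 518 → not valid
(41,264,278): 41+264 > 278 → valid
4 of the 8 triples form a triangle.

4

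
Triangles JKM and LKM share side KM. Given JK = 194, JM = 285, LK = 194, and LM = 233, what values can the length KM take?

91 < KM < 427

From triangle JKM: |194 − 285| < KM < 194 + 285, i.e. 91 < KM < 479.
From triangle LKM: 39 < KM < 427.
Both must hold, so KM lies in the intersection.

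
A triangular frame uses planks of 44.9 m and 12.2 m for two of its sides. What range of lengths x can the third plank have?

By the triangle inequality, x must be less than 44.9 + 12.2 = 57.1 and greater than |44.9 − 12.2| = 32.7.

32.7 < x < 57.1 (m)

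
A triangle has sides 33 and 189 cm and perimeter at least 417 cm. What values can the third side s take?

195 ≤ s < 222

Triangle inequality alone gives 156 < s < 222.
The perimeter condition gives s ≥ 417 − 33 − 189 = 195.
Intersecting the two: 195 ≤ s < 222.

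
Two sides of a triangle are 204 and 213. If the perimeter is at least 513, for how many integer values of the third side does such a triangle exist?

321

Triangle inequality: 9 < x < 417. Perimeter ≥ 513 gives x ≥ 513 − 204 − 213 = 96.
So 96 ≤ x < 417; integers 96 through 416: 321 values.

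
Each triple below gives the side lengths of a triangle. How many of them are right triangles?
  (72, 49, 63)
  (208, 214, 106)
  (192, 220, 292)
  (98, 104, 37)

(72,49,63): 49²+63² = 6370 > 5184 = 72² → acute
(208,214,106): 106²+208² = 54500 > 45796 = 214² → acute
(192,220,292): 192²+220² = 85264 = 292² → right
(98,104,37): 37²+98² = 10973 > 10816 = 104² → acute
1 of the 4 is right.

1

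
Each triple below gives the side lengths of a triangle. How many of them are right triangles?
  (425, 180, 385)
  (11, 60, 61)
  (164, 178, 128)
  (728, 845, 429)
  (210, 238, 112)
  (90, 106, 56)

(425,180,385): 180²+385² = 180625 = 425² → right
(11,60,61): 11²+60² = 3721 = 61² → right
(164,178,128): 128²+164² = 43280 > 31684 = 178² → acute
(728,845,429): 429²+728² = 714025 = 845² → right
(210,238,112): 112²+210² = 56644 = 238² → right
(90,106,56): 56²+90² = 11236 = 106² → right
5 of the 6 are right.

5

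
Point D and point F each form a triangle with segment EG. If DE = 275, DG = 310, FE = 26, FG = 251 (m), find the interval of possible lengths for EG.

225 < EG < 277

From triangle DEG: |275 − 310| < EG < 275 + 310, i.e. 35 < EG < 585.
From triangle FEG: 225 < EG < 277.
Both must hold, so EG lies in the intersection.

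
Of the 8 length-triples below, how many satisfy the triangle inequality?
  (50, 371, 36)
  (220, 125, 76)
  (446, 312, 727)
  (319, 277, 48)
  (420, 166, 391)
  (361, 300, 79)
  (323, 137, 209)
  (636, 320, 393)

(36,50,371): 36+50 ≤ 371 → not valid
(76,125,220): 76+125 ≤ 220 → not valid
(312,446,727): 312+446 > 727 → valid
(48,277,319): 48+277 > 319 → valid
(166,391,420): 166+391 > 420 → valid
(79,300,361): 79+300 > 361 → valid
(137,209,323): 137+209 > 323 → valid
(320,393,636): 320+393 > 636 → valid
6 of the 8 triples form a triangle.

6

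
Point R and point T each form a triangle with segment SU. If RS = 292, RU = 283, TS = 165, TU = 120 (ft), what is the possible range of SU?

From triangle RSU: |292 − 283| < SU < 292 + 283, i.e. 9 < SU < 575.
From triangle TSU: 45 < SU < 285.
Both must hold, so SU lies in the intersection.

45 < SU < 285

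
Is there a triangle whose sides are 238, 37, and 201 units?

No

The two shorter sides sum to 238, exactly equal to the longest side 238.
That gives only a degenerate (flat) triangle — the inequality must be strict.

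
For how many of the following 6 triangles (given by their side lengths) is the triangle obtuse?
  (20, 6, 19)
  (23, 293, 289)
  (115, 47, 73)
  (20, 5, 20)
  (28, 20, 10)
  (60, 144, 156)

(20,6,19): 6²+19² = 397 < 400 = 20² → obtuse
(23,293,289): 23²+289² = 84050 < 85849 = 293² → obtuse
(115,47,73): 47²+73² = 7538 < 13225 = 115² → obtuse
(20,5,20): 5²+20² = 425 > 400 = 20² → acute
(28,20,10): 10²+20² = 500 < 784 = 28² → obtuse
(60,144,156): 60²+144² = 24336 = 156² → right
4 of the 6 are obtuse.

4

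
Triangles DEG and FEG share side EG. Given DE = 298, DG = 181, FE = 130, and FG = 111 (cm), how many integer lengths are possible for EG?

From triangle DEG: 117 < EG < 479.
From triangle FEG: 19 < EG < 241.
Intersection: 117 < EG < 241, so integers 118 through 240: 123 values.

123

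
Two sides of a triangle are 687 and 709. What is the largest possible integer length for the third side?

1395

The third side must be strictly less than 687 + 709 = 1396.
The largest integer below 1396 is 1395.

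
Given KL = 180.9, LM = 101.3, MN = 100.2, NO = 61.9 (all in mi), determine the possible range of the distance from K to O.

The maximum is all hops collinear in one direction: 180.9 + 101.3 + 100.2 + 61.9 = 444.3.
The longest hop is 180.9; the others sum to 263.4. Since 180.9 ≤ 263.4, the path can fold back on itself completely, so the minimum distance is 0.

0 ≤ KO ≤ 444.3 mi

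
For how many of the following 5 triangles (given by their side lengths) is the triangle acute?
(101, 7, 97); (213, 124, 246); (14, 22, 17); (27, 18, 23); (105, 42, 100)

4

(101,7,97): 7²+97² = 9458 < 10201 = 101² → obtuse
(213,124,246): 124²+213² = 60745 > 60516 = 246² → acute
(14,22,17): 14²+17² = 485 > 484 = 22² → acute
(27,18,23): 18²+23² = 853 > 729 = 27² → acute
(105,42,100): 42²+100² = 11764 > 11025 = 105² → acute
4 of the 5 are acute.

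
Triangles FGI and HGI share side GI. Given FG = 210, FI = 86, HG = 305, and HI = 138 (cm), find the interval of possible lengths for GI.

167 < GI < 296

From triangle FGI: |210 − 86| < GI < 210 + 86, i.e. 124 < GI < 296.
From triangle HGI: 167 < GI < 443.
Both must hold, so GI lies in the intersection.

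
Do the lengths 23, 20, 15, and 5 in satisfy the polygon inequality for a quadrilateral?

Yes

A quadrilateral exists iff every side is shorter than the sum of the others — equivalently, the longest side is less than the sum of the rest.
Longest side 23 < 40 (sum of the remaining 3), so yes.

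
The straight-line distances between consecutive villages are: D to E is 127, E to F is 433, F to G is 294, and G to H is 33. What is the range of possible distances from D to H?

The maximum is all hops collinear in one direction: 127 + 433 + 294 + 33 = 887.
The longest hop is 433; the others sum to 454. Since 433 ≤ 454, the path can fold back on itself completely, so the minimum distance is 0.

0 ≤ DH ≤ 887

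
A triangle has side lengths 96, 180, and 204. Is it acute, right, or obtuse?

right

Compare the square of the longest side to the sum of squares of the other two: 96² + 180² = 41616 = 204².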